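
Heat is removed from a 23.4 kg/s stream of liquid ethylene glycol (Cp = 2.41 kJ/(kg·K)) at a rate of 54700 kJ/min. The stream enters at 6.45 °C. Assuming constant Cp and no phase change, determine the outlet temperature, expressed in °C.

T_out = -9.72 °C

Q = 54700 kJ/min = 911.67 kJ/s
ΔT = Q/(ṁ·Cp) = 911.67/(23.4×2.41) = 16.166 K
T_out = 6.45 − 16.166 = -9.716 °C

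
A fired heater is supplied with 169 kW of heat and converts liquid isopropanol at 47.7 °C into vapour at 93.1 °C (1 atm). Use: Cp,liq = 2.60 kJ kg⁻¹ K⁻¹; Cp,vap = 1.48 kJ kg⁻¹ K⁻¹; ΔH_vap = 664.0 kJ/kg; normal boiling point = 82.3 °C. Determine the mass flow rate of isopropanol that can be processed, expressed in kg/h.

Δh = 2.60×(82.3−47.7) + 664.0 + 1.48×(93.1−82.3) = 769.94 kJ/kg
Q = 169 kW = 169 kJ/s = 608400 kJ/h
ṁ = Q/Δh = 608400 / 769.94 = 790.19 kg/h

ṁ = 790 kg/h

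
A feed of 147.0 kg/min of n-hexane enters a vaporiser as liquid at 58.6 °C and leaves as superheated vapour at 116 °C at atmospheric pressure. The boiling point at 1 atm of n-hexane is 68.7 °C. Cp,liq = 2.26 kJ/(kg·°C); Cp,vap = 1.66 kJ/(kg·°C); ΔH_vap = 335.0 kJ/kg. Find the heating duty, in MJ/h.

Q = 3850 MJ/h

liquid 58.6→68.7 °C: 22.826 kJ/kg
vaporisation at 68.7 °C: 335 kJ/kg
vapour 68.7→116 °C: 78.518 kJ/kg
Δh = 22.826 + 335 + 78.518 = 436.34 kJ/kg
Q = ṁ·Δh = 147.0 kg/min × 436.34 kJ/kg = 64143 kJ/min
|Q| = 1069 kW = 3848.6 MJ/h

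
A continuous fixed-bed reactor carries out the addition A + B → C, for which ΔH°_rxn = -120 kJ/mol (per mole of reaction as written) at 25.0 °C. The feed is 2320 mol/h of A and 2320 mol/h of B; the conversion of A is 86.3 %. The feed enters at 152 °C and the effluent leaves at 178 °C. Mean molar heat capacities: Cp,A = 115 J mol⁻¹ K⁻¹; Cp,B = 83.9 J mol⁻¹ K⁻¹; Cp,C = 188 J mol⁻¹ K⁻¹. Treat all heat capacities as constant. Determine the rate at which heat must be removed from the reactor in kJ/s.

Extent of reaction ξ = 0.863 × 2320 = 2002.2 mol/h
Reaction term: ξ·ΔH°_rxn = 2002.2 × -120 = -240260 kJ/h
Sensible, feed 152→25 °C: -58604 kJ/h
Outlet flows (mol/h): A 317.84, B 317.84, C 2002.2
Sensible, products 25→178 °C: 67263 kJ/h
Q = ΔH = -231600 kJ/h = -64.333 kW
Heat removed = 64.333 kJ/s

Q_out = 64.3 kJ/s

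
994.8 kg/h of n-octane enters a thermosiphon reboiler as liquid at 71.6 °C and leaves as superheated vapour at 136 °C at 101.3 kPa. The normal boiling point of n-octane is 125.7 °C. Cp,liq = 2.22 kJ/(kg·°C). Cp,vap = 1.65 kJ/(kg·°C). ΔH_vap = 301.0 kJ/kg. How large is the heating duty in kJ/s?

liquid 71.6→125.7 °C: 120.1 kJ/kg
vaporisation at 125.7 °C: 301 kJ/kg
vapour 125.7→136 °C: 16.995 kJ/kg
Δh = 120.1 + 301 + 16.995 = 438.1 kJ/kg
Q = ṁ·Δh = 994.8 kg/h × 438.1 kJ/kg = 435820 kJ/h
|Q| = 121.06 kW

Q = 121 kJ/s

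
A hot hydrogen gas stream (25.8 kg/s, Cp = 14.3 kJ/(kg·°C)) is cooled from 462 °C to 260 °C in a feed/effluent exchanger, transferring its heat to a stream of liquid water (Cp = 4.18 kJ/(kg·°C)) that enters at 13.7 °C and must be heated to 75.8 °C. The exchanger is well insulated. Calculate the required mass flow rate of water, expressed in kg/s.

ṁ_c = 287 kg/s

Heat released by hot stream: Q = 25.8 × 14.3 × (462 − 260) = 74526 kJ/s
Energy balance on cold side (adiabatic exchanger): Q = ṁ_c·Cp_c·(T_c,out − T_c,in)
ṁ_c = 74526 / [4.18 × (75.8 − 13.7)] = 287.1 kg/s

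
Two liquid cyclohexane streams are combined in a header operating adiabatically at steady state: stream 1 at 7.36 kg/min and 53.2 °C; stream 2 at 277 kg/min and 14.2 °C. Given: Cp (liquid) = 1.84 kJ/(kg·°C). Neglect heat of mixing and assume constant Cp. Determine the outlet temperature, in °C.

T_out = 15.2 °C

No heat crosses the boundary, so H_out = H_in.
T_out = Σ ṁᵢCp,ᵢTᵢ / Σ ṁᵢCp,ᵢ
      = 7957.9 / 523.22 = 15.209 °C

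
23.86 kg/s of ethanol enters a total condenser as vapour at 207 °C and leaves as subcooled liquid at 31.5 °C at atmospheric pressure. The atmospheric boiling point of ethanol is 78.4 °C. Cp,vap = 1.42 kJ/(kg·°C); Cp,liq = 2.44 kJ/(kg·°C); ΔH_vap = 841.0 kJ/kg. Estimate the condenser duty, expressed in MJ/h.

vapour 207→78.4 °C: -182.61 kJ/kg
condensation at 78.4 °C: -841 kJ/kg
liquid 78.4→31.5 °C: -114.44 kJ/kg
Δh = -182.61 + -841 + -114.44 = -1138 kJ/kg
Q = ṁ·Δh = 23.86 kg/s × -1138 kJ/kg = -27154 kJ/s
|Q| = 27154 kW = 97754 MJ/h

Q_c = 97800 MJ/h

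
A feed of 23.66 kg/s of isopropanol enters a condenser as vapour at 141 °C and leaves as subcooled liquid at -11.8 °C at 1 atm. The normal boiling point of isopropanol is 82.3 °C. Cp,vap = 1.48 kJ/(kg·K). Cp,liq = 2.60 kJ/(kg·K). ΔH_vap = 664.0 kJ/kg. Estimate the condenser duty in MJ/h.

vapour 141→82.3 °C: -86.876 kJ/kg
condensation at 82.3 °C: -664 kJ/kg
liquid 82.3→-11.8 °C: -244.66 kJ/kg
Δh = -86.876 + -664 + -244.66 = -995.54 kJ/kg
Q = ṁ·Δh = 23.66 kg/s × -995.54 kJ/kg = -23554 kJ/s
|Q| = 23554 kW = 84796 MJ/h

Q_c = 84800 MJ/h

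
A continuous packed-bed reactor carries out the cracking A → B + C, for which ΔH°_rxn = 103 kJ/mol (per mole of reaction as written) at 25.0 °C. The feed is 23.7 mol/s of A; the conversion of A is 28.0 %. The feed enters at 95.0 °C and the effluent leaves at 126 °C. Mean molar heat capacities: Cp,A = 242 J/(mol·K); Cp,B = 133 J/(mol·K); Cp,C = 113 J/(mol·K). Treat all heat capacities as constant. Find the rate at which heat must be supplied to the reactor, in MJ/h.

Q_in = 3110 MJ/h

Extent of reaction ξ = 0.280 × 23.7 = 6.636 mol/s
Reaction term: ξ·ΔH°_rxn = 6.636 × 103 = 683.51 kJ/s
Sensible, feed 95.0→25 °C: -401.48 kJ/s
Outlet flows (mol/s): A 17.064, B 6.636, C 6.636
Sensible, products 25→126 °C: 581.96 kJ/s
Q = ΔH = 863.99 kJ/s = 863.99 kW
Heat supplied = 3110.4 MJ/h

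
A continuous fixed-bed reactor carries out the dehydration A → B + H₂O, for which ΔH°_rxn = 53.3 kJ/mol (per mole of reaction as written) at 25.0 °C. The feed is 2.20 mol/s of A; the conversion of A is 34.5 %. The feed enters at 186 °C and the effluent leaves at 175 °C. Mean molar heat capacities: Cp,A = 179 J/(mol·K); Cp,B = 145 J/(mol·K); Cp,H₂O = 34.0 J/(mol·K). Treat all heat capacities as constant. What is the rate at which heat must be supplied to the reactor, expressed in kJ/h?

Q_in = 130000 kJ/h

Extent of reaction ξ = 0.345 × 2.20 = 0.759 mol/s
Reaction term: ξ·ΔH°_rxn = 0.759 × 53.3 = 40.455 kJ/s
Sensible, feed 186→25 °C: -63.402 kJ/s
Outlet flows (mol/s): A 1.441, B 0.759, H₂O 0.759
Sensible, products 25→175 °C: 59.07 kJ/s
Q = ΔH = 36.123 kJ/s = 36.123 kW
Heat supplied = 130040 kJ/h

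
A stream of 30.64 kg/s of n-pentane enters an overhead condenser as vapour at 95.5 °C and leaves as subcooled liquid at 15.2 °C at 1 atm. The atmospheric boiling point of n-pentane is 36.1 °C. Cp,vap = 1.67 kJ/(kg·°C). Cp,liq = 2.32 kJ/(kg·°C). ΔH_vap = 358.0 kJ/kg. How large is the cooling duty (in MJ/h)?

Q_c = 55800 MJ/h

vapour 95.5→36.1 °C: -99.198 kJ/kg
condensation at 36.1 °C: -358 kJ/kg
liquid 36.1→15.2 °C: -48.488 kJ/kg
Δh = -99.198 + -358 + -48.488 = -505.69 kJ/kg
Q = ṁ·Δh = 30.64 kg/s × -505.69 kJ/kg = -15494 kJ/s
|Q| = 15494 kW = 55779 MJ/h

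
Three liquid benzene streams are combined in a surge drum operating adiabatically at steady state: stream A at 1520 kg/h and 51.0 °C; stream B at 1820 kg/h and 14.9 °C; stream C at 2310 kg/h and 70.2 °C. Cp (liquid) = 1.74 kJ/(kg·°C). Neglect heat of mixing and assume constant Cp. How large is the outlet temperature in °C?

No heat crosses the boundary, so H_out = H_in.
Σ ṁᵢCp,ᵢTᵢ = 1520×1.74×51.0 + 1820×1.74×14.9 + 2310×1.74×70.2 = 464230
Σ ṁᵢCp,ᵢ = 1520×1.74 + 1820×1.74 + 2310×1.74 = 9831
T_out = 464230 / 9831 = 47.221 °C

T_out = 47.2 °C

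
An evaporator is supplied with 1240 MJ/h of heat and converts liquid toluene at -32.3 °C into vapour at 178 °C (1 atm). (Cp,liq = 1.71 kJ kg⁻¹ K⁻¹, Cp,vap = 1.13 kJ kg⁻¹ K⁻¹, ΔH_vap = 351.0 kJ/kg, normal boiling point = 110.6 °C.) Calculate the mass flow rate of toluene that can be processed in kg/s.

ṁ = 0.513 kg/s

Δh = 1.71×(110.6−-32.3) + 351.0 + 1.13×(178−110.6) = 671.52 kJ/kg
Q = 1240 MJ/h = 344.44 kJ/s = 344.44 kJ/s
ṁ = Q/Δh = 344.44 / 671.52 = 0.51293 kg/s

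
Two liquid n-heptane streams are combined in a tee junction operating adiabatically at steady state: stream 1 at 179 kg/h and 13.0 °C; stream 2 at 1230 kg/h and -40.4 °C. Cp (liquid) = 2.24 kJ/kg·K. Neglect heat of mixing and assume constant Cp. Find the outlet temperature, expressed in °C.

T_out = -33.6 °C

Adiabatic, steady state ⇒ Σ ṁᵢCp,ᵢ(T_out − Tᵢ) = 0
T_out = Σ ṁᵢCp,ᵢTᵢ / Σ ṁᵢCp,ᵢ
      = -106100 / 3156.2 = -33.616 °C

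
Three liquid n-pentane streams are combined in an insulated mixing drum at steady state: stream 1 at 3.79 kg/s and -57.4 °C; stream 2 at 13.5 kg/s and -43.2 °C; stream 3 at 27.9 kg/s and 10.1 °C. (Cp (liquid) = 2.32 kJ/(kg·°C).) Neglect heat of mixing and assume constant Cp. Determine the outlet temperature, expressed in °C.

T_out = -11.5 °C

Adiabatic, steady state ⇒ Σ ṁᵢCp,ᵢ(T_out − Tᵢ) = 0
T_out = Σ ṁᵢCp,ᵢTᵢ / Σ ṁᵢCp,ᵢ
      = -1204 / 104.84 = -11.484 °C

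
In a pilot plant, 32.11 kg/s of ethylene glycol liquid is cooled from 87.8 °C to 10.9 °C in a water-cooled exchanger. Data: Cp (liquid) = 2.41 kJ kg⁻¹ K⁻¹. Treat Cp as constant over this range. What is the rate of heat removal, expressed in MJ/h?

Q_c = 21400 MJ/h

Q = ṁ·Cp·ΔT = 32.11 × 2.41 × (10.9 − 87.8) = -5950.9 kJ/s
Cooling duty = 21423 MJ/h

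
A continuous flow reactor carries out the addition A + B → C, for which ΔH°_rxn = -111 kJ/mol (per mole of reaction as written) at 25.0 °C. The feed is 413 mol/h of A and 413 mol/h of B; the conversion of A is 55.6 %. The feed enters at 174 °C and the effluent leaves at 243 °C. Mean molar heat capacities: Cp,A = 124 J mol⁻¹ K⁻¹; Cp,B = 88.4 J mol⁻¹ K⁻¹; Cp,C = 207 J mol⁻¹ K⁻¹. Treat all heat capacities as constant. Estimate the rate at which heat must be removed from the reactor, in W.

Extent of reaction ξ = 0.556 × 413 = 229.63 mol/h
Reaction term: ξ·ΔH°_rxn = 229.63 × -111 = -25489 kJ/h
Sensible, feed 174→25 °C: -13070 kJ/h
Outlet flows (mol/h): A 183.37, B 183.37, C 229.63
Sensible, products 25→243 °C: 18853 kJ/h
Q = ΔH = -19706 kJ/h = -5.474 kW
Heat removed = 5474 W

Q_out = 5470 W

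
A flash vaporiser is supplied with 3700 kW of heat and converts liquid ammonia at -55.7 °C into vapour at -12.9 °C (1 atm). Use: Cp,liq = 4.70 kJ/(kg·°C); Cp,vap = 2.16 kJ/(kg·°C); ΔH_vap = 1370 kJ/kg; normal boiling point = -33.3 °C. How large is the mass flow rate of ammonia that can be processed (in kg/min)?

ṁ = 146 kg/min

Δh = 4.70×(-33.3−-55.7) + 1370 + 2.16×(-12.9−-33.3) = 1519.3 kJ/kg
Q = 3700 kW = 3700 kJ/s = 222000 kJ/min
ṁ = Q/Δh = 222000 / 1519.3 = 146.12 kg/min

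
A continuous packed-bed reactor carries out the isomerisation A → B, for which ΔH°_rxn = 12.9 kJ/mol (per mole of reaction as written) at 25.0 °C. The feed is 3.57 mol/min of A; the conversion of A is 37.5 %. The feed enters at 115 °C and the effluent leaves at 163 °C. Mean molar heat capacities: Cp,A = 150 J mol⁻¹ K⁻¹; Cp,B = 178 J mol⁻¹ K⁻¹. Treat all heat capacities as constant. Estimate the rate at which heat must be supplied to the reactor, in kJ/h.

Q_in = 2890 kJ/h

Extent of reaction ξ = 0.375 × 3.57 = 1.3387 mol/min
Reaction term: ξ·ΔH°_rxn = 1.3387 × 12.9 = 17.27 kJ/min
Sensible, feed 115→25 °C: -48.195 kJ/min
Outlet flows (mol/min): A 2.2313, B 1.3387
Sensible, products 25→163 °C: 79.072 kJ/min
Q = ΔH = 48.147 kJ/min = 0.80245 kW
Heat supplied = 2888.8 kJ/h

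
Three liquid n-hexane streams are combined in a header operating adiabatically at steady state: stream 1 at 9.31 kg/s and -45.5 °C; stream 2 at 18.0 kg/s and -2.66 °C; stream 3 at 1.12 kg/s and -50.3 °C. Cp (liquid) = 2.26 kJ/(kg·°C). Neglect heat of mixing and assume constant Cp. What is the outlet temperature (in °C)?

T_out = -18.6 °C

Adiabatic, steady state ⇒ Σ ṁᵢCp,ᵢ(T_out − Tᵢ) = 0
T_out = Σ ṁᵢCp,ᵢTᵢ / Σ ṁᵢCp,ᵢ
      = -1192.9 / 64.252 = -18.566 °C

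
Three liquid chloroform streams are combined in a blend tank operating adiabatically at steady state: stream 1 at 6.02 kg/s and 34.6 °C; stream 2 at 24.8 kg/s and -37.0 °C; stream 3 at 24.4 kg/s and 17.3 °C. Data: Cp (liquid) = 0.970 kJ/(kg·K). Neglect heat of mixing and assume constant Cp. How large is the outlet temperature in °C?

T_out = -5.20 °C

Adiabatic, steady state ⇒ Σ ṁᵢCp,ᵢ(T_out − Tᵢ) = 0
T_out = Σ ṁᵢCp,ᵢTᵢ / Σ ṁᵢCp,ᵢ
      = -278.57 / 53.563 = -5.2008 °C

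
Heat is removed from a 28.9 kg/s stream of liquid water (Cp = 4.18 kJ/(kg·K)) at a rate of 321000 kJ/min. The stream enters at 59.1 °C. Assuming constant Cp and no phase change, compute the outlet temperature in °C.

T_out = 14.8 °C

Q = 321000 kJ/min = 5350 kJ/s
ΔT = Q/(ṁ·Cp) = 5350/(28.9×4.18) = 44.287 K
T_out = 59.1 − 44.287 = 14.813 °C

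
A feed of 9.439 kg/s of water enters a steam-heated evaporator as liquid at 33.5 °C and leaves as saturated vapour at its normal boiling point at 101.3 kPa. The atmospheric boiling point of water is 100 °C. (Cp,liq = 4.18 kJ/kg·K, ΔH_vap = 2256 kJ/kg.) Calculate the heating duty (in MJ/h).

Q = 86100 MJ/h

liquid 33.5→100 °C: 277.97 kJ/kg
vaporisation at 100 °C: 2256 kJ/kg
Δh = 277.97 + 2256 = 2534 kJ/kg
Q = ṁ·Δh = 9.439 kg/s × 2534 kJ/kg = 23918 kJ/s
|Q| = 23918 kW = 86105 MJ/h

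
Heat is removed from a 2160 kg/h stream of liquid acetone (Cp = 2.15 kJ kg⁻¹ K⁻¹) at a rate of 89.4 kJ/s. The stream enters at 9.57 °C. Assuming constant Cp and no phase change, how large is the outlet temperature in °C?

T_out = -59.7 °C

Q = 89.4 kJ/s = 321840 kJ/h
ΔT = Q/(ṁ·Cp) = 321840/(2160×2.15) = 69.302 K
T_out = 9.57 − 69.302 = -59.732 °C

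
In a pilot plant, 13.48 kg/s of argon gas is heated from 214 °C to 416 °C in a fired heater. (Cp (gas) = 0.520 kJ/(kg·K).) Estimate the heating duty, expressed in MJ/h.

Q = ṁ·Cp·ΔT = 13.48 × 0.520 × (416 − 214) = 1415.9 kJ/s
Heating duty = 5097.4 MJ/h

Q = 5100 MJ/h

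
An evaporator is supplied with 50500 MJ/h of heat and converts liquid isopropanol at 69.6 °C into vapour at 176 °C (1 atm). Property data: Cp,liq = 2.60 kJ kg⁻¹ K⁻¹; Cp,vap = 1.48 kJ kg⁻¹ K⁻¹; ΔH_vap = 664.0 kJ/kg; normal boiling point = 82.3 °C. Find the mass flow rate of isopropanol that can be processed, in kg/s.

Δh = 2.60×(82.3−69.6) + 664.0 + 1.48×(176−82.3) = 835.7 kJ/kg
Q = 50500 MJ/h = 14028 kJ/s = 14028 kJ/s
ṁ = Q/Δh = 14028 / 835.7 = 16.786 kg/s

ṁ = 16.8 kg/s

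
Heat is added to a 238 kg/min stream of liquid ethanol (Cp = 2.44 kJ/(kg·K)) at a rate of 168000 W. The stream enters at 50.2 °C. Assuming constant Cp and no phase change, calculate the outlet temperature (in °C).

T_out = 67.6 °C

Q = 168000 W = 10080 kJ/min
ΔT = Q/(ṁ·Cp) = 10080/(238×2.44) = 17.358 K
T_out = 50.2 + 17.358 = 67.558 °C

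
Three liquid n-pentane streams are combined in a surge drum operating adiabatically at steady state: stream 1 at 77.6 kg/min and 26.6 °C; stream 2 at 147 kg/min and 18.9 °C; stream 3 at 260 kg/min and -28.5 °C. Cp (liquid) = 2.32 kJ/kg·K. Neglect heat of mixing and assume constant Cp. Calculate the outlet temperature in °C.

T_out = -5.30 °C

Energy balance with Q = 0: Σ ṁᵢCp,ᵢ(T_out − Tᵢ) = 0
T_out = Σ ṁᵢCp,ᵢTᵢ / Σ ṁᵢCp,ᵢ
      = -5956.7 / 1124.3 = -5.2983 °C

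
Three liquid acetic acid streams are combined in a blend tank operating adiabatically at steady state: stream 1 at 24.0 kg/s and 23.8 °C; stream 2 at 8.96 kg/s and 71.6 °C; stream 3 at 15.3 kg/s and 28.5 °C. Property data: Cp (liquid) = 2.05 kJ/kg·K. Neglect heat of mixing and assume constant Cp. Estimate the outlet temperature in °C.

Adiabatic, steady state ⇒ Σ ṁᵢCp,ᵢ(T_out − Tᵢ) = 0
Σ ṁᵢCp,ᵢTᵢ = 24.0×2.05×23.8 + 8.96×2.05×71.6 + 15.3×2.05×28.5 = 3380
Σ ṁᵢCp,ᵢ = 24.0×2.05 + 8.96×2.05 + 15.3×2.05 = 98.933
T_out = 3380 / 98.933 = 34.165 °C

T_out = 34.2 °C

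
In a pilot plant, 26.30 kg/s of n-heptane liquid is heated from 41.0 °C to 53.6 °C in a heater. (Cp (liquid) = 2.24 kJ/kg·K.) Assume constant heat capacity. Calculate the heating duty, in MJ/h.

Q = 2670 MJ/h

Q = ṁ·Cp·ΔT = 26.30 × 2.24 × (53.6 − 41.0) = 742.29 kJ/s
Heating duty = 2672.2 MJ/h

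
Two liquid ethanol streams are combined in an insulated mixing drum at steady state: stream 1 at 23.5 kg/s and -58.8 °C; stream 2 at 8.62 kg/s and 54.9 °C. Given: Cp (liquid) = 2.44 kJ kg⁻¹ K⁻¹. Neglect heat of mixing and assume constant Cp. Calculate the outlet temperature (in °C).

T_out = -28.3 °C

Adiabatic, steady state ⇒ Σ ṁᵢCp,ᵢ(T_out − Tᵢ) = 0
T_out = Σ ṁᵢCp,ᵢTᵢ / Σ ṁᵢCp,ᵢ
      = -2216.9 / 78.373 = -28.286 °C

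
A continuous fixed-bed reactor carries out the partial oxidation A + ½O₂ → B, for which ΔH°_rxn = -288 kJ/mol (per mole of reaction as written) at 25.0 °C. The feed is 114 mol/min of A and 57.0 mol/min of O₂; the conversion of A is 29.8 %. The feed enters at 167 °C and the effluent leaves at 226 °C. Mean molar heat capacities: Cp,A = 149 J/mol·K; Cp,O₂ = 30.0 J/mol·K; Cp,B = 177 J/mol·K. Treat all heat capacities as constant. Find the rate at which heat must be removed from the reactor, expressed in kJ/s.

Q_out = 143 kJ/s

Extent of reaction ξ = 0.298 × 114 = 33.972 mol/min
Reaction term: ξ·ΔH°_rxn = 33.972 × -288 = -9783.9 kJ/min
Sensible, feed 167→25 °C: -2654.8 kJ/min
Outlet flows (mol/min): A 80.028, O₂ 40.014, B 33.972
Sensible, products 25→226 °C: 3846.7 kJ/min
Q = ΔH = -8592.1 kJ/min = -143.2 kW
Heat removed = 143.2 kJ/s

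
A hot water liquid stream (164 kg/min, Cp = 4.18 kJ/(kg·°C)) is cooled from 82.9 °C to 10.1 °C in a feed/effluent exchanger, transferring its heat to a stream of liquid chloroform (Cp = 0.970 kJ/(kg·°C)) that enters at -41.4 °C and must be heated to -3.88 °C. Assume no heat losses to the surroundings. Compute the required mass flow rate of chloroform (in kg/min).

ṁ_c = 1370 kg/min

Heat released by hot stream: Q = 164 × 4.18 × (82.9 − 10.1) = 49906 kJ/min
Energy balance on cold side (adiabatic exchanger): Q = ṁ_c·Cp_c·(T_c,out − T_c,in)
ṁ_c = 49906 / [0.970 × (-3.88 − -41.4)] = 1371.3 kg/min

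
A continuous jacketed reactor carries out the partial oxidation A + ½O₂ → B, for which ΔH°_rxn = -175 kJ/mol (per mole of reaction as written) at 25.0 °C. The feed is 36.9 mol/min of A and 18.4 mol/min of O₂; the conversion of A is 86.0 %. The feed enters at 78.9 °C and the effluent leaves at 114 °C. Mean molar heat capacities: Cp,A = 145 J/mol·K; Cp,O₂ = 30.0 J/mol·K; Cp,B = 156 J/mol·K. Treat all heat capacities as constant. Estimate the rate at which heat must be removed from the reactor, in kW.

Q_out = 89.3 kW

Extent of reaction ξ = 0.860 × 36.9 = 31.734 mol/min
Reaction term: ξ·ΔH°_rxn = 31.734 × -175 = -5553.4 kJ/min
Sensible, feed 78.9→25 °C: -318.14 kJ/min
Outlet flows (mol/min): A 5.166, O₂ 2.533, B 31.734
Sensible, products 25→114 °C: 514.03 kJ/min
Q = ΔH = -5357.6 kJ/min = -89.293 kW
Heat removed = 89.293 kW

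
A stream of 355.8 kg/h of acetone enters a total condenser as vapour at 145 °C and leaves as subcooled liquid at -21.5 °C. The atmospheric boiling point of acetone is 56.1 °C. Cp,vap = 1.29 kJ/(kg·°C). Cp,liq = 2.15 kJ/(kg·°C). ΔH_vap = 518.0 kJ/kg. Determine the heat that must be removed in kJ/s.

vapour 145→56.1 °C: -114.68 kJ/kg
condensation at 56.1 °C: -518 kJ/kg
liquid 56.1→-21.5 °C: -166.84 kJ/kg
Δh = -114.68 + -518 + -166.84 = -799.52 kJ/kg
Q = ṁ·Δh = 355.8 kg/h × -799.52 kJ/kg = -284470 kJ/h
|Q| = 79.019 kW

Q_c = 79.0 kJ/s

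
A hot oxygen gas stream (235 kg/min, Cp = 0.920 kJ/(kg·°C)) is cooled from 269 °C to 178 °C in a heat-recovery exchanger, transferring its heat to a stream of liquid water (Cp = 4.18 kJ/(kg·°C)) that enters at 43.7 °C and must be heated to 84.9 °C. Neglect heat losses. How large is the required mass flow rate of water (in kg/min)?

ṁ_c = 114 kg/min

Heat released by hot stream: Q = 235 × 0.920 × (269 − 178) = 19674 kJ/min
Energy balance on cold side (adiabatic exchanger): Q = ṁ_c·Cp_c·(T_c,out − T_c,in)
ṁ_c = 19674 / [4.18 × (84.9 − 43.7)] = 114.24 kg/min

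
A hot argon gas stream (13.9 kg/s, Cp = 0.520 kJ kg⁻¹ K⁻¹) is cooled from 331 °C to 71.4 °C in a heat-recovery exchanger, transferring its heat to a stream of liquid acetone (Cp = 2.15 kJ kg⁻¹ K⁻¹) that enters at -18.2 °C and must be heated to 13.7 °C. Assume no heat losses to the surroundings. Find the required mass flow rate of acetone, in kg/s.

ṁ_c = 27.4 kg/s

Heat released by hot stream: Q = 13.9 × 0.520 × (331 − 71.4) = 1876.4 kJ/s
Energy balance on cold side (adiabatic exchanger): Q = ṁ_c·Cp_c·(T_c,out − T_c,in)
ṁ_c = 1876.4 / [2.15 × (13.7 − -18.2)] = 27.359 kg/s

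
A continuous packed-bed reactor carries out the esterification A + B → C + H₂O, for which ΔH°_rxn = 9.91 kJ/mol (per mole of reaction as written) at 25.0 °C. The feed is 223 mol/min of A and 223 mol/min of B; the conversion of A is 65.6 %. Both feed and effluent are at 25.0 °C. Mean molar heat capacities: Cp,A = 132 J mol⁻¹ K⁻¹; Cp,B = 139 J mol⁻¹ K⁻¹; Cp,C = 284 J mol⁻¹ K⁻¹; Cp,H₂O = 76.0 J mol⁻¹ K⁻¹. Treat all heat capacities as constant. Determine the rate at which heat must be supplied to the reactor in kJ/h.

Extent of reaction ξ = 0.656 × 223 = 146.29 mol/min
Reaction term: ξ·ΔH°_rxn = 146.29 × 9.91 = 1449.7 kJ/min
Q = ΔH = 1449.7 kJ/min = 24.162 kW
Heat supplied = 86983 kJ/h

Q_in = 87000 kJ/h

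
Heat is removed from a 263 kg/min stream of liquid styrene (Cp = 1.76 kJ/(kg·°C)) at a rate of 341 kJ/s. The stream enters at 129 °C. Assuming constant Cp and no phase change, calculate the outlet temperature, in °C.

Q = 341 kJ/s = 20460 kJ/min
ΔT = Q/(ṁ·Cp) = 20460/(263×1.76) = 44.202 K
T_out = 129 − 44.202 = 84.798 °C

T_out = 84.8 °C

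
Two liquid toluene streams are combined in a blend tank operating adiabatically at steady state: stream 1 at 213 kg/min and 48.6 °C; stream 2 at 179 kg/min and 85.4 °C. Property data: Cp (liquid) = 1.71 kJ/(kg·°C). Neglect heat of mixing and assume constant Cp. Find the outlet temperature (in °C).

T_out = 65.4 °C

No heat crosses the boundary, so H_out = H_in.
Σ ṁᵢCp,ᵢTᵢ = 213×1.71×48.6 + 179×1.71×85.4 = 43842
Σ ṁᵢCp,ᵢ = 213×1.71 + 179×1.71 = 670.32
T_out = 43842 / 670.32 = 65.404 °C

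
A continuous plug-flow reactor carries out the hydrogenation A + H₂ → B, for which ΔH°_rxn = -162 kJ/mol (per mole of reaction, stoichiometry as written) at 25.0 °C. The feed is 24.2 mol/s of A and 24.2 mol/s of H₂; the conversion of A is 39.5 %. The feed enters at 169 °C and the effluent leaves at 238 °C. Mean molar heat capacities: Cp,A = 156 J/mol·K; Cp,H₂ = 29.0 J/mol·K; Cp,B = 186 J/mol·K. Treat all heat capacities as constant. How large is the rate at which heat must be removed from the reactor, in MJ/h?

Q_out = 4460 MJ/h

Extent of reaction ξ = 0.395 × 24.2 = 9.559 mol/s
Reaction term: ξ·ΔH°_rxn = 9.559 × -162 = -1548.6 kJ/s
Sensible, feed 169→25 °C: -644.69 kJ/s
Outlet flows (mol/s): A 14.641, H₂ 14.641, B 9.559
Sensible, products 25→238 °C: 955.64 kJ/s
Q = ΔH = -1237.6 kJ/s = -1237.6 kW
Heat removed = 4455.4 MJ/h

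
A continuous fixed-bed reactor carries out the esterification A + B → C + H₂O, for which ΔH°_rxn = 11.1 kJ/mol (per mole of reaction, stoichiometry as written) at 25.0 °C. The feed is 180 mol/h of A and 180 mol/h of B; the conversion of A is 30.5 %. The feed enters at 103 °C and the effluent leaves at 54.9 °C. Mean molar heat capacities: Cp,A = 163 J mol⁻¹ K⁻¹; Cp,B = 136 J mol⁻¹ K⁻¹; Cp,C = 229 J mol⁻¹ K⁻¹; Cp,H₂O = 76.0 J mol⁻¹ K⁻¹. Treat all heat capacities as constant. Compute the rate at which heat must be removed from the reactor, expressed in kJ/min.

Q_out = 32.8 kJ/min

Extent of reaction ξ = 0.305 × 180 = 54.9 mol/h
Reaction term: ξ·ΔH°_rxn = 54.9 × 11.1 = 609.39 kJ/h
Sensible, feed 103→25 °C: -4198 kJ/h
Outlet flows (mol/h): A 125.1, B 125.1, C 54.9, H₂O 54.9
Sensible, products 25→54.9 °C: 1619.1 kJ/h
Q = ΔH = -1969.5 kJ/h = -0.54708 kW
Heat removed = 32.825 kJ/min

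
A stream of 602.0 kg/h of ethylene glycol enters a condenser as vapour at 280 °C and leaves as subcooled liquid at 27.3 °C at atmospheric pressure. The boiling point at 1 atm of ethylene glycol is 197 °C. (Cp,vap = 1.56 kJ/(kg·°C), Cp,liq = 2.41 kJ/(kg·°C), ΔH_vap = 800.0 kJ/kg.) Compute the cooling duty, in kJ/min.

Q_c = 13400 kJ/min

vapour 280→197 °C: -129.48 kJ/kg
condensation at 197 °C: -800 kJ/kg
liquid 197→27.3 °C: -408.98 kJ/kg
Δh = -129.48 + -800 + -408.98 = -1338.5 kJ/kg
Q = ṁ·Δh = 602.0 kg/h × -1338.5 kJ/kg = -805750 kJ/h
|Q| = 223.82 kW = 13429 kJ/min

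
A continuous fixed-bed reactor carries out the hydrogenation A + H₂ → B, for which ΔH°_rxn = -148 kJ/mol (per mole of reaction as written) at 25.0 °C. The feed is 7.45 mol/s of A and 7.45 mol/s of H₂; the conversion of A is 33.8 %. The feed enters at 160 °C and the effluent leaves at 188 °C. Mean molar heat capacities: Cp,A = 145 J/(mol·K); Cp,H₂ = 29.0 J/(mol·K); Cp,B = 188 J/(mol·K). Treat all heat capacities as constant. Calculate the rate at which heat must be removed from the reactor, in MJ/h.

Q_out = 1190 MJ/h

Extent of reaction ξ = 0.338 × 7.45 = 2.5181 mol/s
Reaction term: ξ·ΔH°_rxn = 2.5181 × -148 = -372.68 kJ/s
Sensible, feed 160→25 °C: -175 kJ/s
Outlet flows (mol/s): A 4.9319, H₂ 4.9319, B 2.5181
Sensible, products 25→188 °C: 217.04 kJ/s
Q = ΔH = -330.64 kJ/s = -330.64 kW
Heat removed = 1190.3 MJ/h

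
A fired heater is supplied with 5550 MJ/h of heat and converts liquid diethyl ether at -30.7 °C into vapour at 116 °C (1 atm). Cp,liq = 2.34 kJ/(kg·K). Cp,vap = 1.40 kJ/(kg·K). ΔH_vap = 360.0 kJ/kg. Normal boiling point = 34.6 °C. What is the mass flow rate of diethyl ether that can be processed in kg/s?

Δh = 2.34×(34.6−-30.7) + 360.0 + 1.40×(116−34.6) = 626.76 kJ/kg
Q = 5550 MJ/h = 1541.7 kJ/s = 1541.7 kJ/s
ṁ = Q/Δh = 1541.7 / 626.76 = 2.4597 kg/s

ṁ = 2.46 kg/s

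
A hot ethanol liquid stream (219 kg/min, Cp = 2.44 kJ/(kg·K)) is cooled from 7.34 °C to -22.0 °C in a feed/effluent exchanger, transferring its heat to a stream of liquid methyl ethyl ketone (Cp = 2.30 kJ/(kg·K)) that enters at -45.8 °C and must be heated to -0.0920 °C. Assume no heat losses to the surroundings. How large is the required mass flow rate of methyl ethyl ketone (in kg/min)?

ṁ_c = 149 kg/min

Heat released by hot stream: Q = 219 × 2.44 × (7.34 − -22.0) = 15678 kJ/min
Energy balance on cold side (adiabatic exchanger): Q = ṁ_c·Cp_c·(T_c,out − T_c,in)
ṁ_c = 15678 / [2.30 × (-0.0920 − -45.8)] = 149.13 kg/min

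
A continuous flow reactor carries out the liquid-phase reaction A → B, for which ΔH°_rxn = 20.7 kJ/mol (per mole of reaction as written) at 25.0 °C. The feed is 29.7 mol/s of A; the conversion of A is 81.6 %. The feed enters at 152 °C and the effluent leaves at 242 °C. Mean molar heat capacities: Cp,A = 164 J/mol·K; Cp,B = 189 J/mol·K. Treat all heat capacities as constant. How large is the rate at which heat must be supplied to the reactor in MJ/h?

Extent of reaction ξ = 0.816 × 29.7 = 24.235 mol/s
Reaction term: ξ·ΔH°_rxn = 24.235 × 20.7 = 501.67 kJ/s
Sensible, feed 152→25 °C: -618.59 kJ/s
Outlet flows (mol/s): A 5.4648, B 24.235
Sensible, products 25→242 °C: 1188.4 kJ/s
Q = ΔH = 1071.5 kJ/s = 1071.5 kW
Heat supplied = 3857.5 MJ/h

Q_in = 3860 MJ/h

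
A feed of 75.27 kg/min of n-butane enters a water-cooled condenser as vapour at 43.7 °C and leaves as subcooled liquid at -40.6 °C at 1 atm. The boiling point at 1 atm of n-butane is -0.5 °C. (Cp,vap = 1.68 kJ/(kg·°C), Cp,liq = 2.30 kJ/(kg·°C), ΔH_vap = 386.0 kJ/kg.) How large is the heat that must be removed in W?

vapour 43.7→-0.5 °C: -74.256 kJ/kg
condensation at -0.5 °C: -386 kJ/kg
liquid -0.5→-40.6 °C: -92.23 kJ/kg
Δh = -74.256 + -386 + -92.23 = -552.49 kJ/kg
Q = ṁ·Δh = 75.27 kg/min × -552.49 kJ/kg = -41586 kJ/min
|Q| = 693.09 kW = 693090 W

Q_c = 693000 W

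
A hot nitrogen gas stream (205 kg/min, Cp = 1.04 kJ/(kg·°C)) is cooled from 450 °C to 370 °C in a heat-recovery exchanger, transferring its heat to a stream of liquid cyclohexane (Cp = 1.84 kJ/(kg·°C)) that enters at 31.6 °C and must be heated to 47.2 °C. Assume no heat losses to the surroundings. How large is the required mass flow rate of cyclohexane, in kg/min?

ṁ_c = 594 kg/min

Heat released by hot stream: Q = 205 × 1.04 × (450 − 370) = 17056 kJ/min
Energy balance on cold side (adiabatic exchanger): Q = ṁ_c·Cp_c·(T_c,out − T_c,in)
ṁ_c = 17056 / [1.84 × (47.2 − 31.6)] = 594.2 kg/min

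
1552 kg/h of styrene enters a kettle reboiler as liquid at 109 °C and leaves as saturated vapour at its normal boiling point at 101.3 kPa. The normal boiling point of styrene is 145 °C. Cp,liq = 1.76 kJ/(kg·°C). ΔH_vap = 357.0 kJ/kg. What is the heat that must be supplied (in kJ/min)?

liquid 109→145 °C: 63.36 kJ/kg
vaporisation at 145 °C: 357 kJ/kg
Δh = 63.36 + 357 = 420.36 kJ/kg
Q = ṁ·Δh = 1552 kg/h × 420.36 kJ/kg = 652400 kJ/h
|Q| = 181.22 kW = 10873 kJ/min

Q = 10900 kJ/min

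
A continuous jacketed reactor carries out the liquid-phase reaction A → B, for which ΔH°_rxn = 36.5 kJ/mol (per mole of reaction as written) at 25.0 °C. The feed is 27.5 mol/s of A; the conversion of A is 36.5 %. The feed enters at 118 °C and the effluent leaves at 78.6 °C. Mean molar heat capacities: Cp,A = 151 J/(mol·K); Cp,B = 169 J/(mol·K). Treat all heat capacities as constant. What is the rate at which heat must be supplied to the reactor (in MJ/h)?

Q_in = 765 MJ/h

Extent of reaction ξ = 0.365 × 27.5 = 10.037 mol/s
Reaction term: ξ·ΔH°_rxn = 10.037 × 36.5 = 366.37 kJ/s
Sensible, feed 118→25 °C: -386.18 kJ/s
Outlet flows (mol/s): A 17.462, B 10.037
Sensible, products 25→78.6 °C: 232.26 kJ/s
Q = ΔH = 212.44 kJ/s = 212.44 kW
Heat supplied = 764.8 MJ/h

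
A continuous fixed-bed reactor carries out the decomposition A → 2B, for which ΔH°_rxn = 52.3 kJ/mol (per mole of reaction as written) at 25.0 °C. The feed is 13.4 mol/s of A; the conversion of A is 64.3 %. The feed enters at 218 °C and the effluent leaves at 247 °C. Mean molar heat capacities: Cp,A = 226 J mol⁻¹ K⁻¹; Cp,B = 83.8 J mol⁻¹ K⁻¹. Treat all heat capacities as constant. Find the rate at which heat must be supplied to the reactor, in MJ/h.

Extent of reaction ξ = 0.643 × 13.4 = 8.6162 mol/s
Reaction term: ξ·ΔH°_rxn = 8.6162 × 52.3 = 450.63 kJ/s
Sensible, feed 218→25 °C: -584.48 kJ/s
Outlet flows (mol/s): A 4.7838, B 17.232
Sensible, products 25→247 °C: 560.6 kJ/s
Q = ΔH = 426.74 kJ/s = 426.74 kW
Heat supplied = 1536.3 MJ/h

Q_in = 1540 MJ/h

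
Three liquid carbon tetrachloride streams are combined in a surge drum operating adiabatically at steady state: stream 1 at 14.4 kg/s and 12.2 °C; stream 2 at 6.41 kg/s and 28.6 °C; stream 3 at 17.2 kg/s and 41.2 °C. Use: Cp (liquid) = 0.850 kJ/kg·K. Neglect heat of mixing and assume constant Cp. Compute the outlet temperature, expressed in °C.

T_out = 28.1 °C

Adiabatic, steady state ⇒ Σ ṁᵢCp,ᵢ(T_out − Tᵢ) = 0
Σ ṁᵢCp,ᵢTᵢ = 14.4×0.850×12.2 + 6.41×0.850×28.6 + 17.2×0.850×41.2 = 907.5
Σ ṁᵢCp,ᵢ = 14.4×0.850 + 6.41×0.850 + 17.2×0.850 = 32.309
T_out = 907.5 / 32.309 = 28.089 °C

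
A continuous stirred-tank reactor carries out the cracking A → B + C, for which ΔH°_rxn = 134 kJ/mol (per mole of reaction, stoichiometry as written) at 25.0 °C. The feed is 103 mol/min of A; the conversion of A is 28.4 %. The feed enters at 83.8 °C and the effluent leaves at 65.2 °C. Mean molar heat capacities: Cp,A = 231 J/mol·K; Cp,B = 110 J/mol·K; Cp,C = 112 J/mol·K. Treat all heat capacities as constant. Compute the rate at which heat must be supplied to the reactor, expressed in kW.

Q_in = 57.8 kW

Extent of reaction ξ = 0.284 × 103 = 29.252 mol/min
Reaction term: ξ·ΔH°_rxn = 29.252 × 134 = 3919.8 kJ/min
Sensible, feed 83.8→25 °C: -1399 kJ/min
Outlet flows (mol/min): A 73.748, B 29.252, C 29.252
Sensible, products 25→65.2 °C: 945.9 kJ/min
Q = ΔH = 3466.6 kJ/min = 57.777 kW
Heat supplied = 57.777 kW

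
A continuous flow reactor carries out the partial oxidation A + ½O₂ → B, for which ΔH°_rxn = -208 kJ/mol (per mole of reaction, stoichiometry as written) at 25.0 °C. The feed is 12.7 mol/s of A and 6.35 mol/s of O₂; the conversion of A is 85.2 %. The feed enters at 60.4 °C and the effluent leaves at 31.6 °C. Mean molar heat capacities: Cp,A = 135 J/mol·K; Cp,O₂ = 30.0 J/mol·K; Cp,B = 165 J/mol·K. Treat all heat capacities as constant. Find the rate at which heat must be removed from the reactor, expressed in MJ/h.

Extent of reaction ξ = 0.852 × 12.7 = 10.82 mol/s
Reaction term: ξ·ΔH°_rxn = 10.82 × -208 = -2250.6 kJ/s
Sensible, feed 60.4→25 °C: -67.437 kJ/s
Outlet flows (mol/s): A 1.8796, O₂ 0.9398, B 10.82
Sensible, products 25→31.6 °C: 13.644 kJ/s
Q = ΔH = -2304.4 kJ/s = -2304.4 kW
Heat removed = 8296 MJ/h

Q_out = 8300 MJ/h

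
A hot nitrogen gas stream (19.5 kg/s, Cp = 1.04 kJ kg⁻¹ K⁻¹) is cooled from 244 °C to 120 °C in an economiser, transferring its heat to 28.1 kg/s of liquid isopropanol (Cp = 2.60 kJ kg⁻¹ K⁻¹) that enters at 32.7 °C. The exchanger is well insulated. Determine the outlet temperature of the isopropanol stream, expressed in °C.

Heat released by hot stream: Q = 19.5 × 1.04 × (244 − 120) = 2514.7 kJ/s
Energy balance on cold side (adiabatic exchanger): Q = ṁ_c·Cp_c·(T_c,out − T_c,in)
T_c,out = 32.7 + 2514.7/(28.1 × 2.60) = 67.12 °C

T_c,out = 67.1 °C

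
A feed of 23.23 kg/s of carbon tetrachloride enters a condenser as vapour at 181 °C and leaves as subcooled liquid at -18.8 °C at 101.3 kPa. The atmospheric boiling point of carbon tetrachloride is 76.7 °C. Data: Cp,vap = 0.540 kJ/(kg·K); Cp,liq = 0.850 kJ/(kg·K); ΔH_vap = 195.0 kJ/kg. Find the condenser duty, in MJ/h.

vapour 181→76.7 °C: -56.322 kJ/kg
condensation at 76.7 °C: -195 kJ/kg
liquid 76.7→-18.8 °C: -81.175 kJ/kg
Δh = -56.322 + -195 + -81.175 = -332.5 kJ/kg
Q = ṁ·Δh = 23.23 kg/s × -332.5 kJ/kg = -7723.9 kJ/s
|Q| = 7723.9 kW = 27806 MJ/h

Q_c = 27800 MJ/h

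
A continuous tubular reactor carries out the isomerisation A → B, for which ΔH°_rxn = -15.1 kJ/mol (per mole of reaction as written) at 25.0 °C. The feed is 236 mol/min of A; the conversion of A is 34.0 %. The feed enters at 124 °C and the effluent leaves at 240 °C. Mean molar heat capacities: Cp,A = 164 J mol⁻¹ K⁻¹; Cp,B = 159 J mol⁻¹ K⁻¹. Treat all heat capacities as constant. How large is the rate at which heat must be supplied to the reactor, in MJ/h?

Extent of reaction ξ = 0.340 × 236 = 80.24 mol/min
Reaction term: ξ·ΔH°_rxn = 80.24 × -15.1 = -1211.6 kJ/min
Sensible, feed 124→25 °C: -3831.7 kJ/min
Outlet flows (mol/min): A 155.76, B 80.24
Sensible, products 25→240 °C: 8235.1 kJ/min
Q = ΔH = 3191.8 kJ/min = 53.196 kW
Heat supplied = 191.51 MJ/h

Q_in = 192 MJ/h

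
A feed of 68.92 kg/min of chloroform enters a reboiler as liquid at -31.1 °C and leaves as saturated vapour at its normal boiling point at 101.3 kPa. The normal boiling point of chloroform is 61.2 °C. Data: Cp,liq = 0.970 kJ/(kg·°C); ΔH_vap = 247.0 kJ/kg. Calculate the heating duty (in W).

Q = 387000 W

liquid -31.1→61.2 °C: 89.531 kJ/kg
vaporisation at 61.2 °C: 247 kJ/kg
Δh = 89.531 + 247 = 336.53 kJ/kg
Q = ṁ·Δh = 68.92 kg/min × 336.53 kJ/kg = 23194 kJ/min
|Q| = 386.56 kW = 386560 W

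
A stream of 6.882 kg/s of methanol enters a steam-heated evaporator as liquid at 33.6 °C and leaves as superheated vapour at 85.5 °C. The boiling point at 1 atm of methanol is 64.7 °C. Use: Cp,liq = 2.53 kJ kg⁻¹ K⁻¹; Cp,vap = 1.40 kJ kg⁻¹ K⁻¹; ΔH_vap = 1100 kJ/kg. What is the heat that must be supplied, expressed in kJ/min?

liquid 33.6→64.7 °C: 78.683 kJ/kg
vaporisation at 64.7 °C: 1100 kJ/kg
vapour 64.7→85.5 °C: 29.12 kJ/kg
Δh = 78.683 + 1100 + 29.12 = 1207.8 kJ/kg
Q = ṁ·Δh = 6.882 kg/s × 1207.8 kJ/kg = 8312.1 kJ/s
|Q| = 8312.1 kW = 498730 kJ/min

Q = 499000 kJ/min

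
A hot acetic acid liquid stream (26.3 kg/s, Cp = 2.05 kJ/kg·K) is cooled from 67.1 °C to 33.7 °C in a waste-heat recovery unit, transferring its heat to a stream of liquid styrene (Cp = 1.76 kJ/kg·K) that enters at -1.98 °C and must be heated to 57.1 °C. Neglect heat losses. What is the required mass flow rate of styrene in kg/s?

Heat released by hot stream: Q = 26.3 × 2.05 × (67.1 − 33.7) = 1800.8 kJ/s
Energy balance on cold side (adiabatic exchanger): Q = ṁ_c·Cp_c·(T_c,out − T_c,in)
ṁ_c = 1800.8 / [1.76 × (57.1 − -1.98)] = 17.318 kg/s

ṁ_c = 17.3 kg/s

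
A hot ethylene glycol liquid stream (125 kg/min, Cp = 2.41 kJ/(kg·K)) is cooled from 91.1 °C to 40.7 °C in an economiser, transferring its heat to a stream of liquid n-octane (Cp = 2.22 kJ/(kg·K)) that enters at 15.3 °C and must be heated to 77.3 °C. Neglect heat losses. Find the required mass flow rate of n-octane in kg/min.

Heat released by hot stream: Q = 125 × 2.41 × (91.1 − 40.7) = 15183 kJ/min
Energy balance on cold side (adiabatic exchanger): Q = ṁ_c·Cp_c·(T_c,out − T_c,in)
ṁ_c = 15183 / [2.22 × (77.3 − 15.3)] = 110.31 kg/min

ṁ_c = 110 kg/min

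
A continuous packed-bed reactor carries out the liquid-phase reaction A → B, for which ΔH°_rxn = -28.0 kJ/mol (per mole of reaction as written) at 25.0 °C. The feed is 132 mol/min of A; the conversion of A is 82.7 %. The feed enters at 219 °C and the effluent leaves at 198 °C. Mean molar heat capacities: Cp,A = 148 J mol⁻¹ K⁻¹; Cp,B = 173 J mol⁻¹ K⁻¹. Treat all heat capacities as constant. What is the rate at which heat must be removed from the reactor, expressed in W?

Extent of reaction ξ = 0.827 × 132 = 109.16 mol/min
Reaction term: ξ·ΔH°_rxn = 109.16 × -28.0 = -3056.6 kJ/min
Sensible, feed 219→25 °C: -3790 kJ/min
Outlet flows (mol/min): A 22.836, B 109.16
Sensible, products 25→198 °C: 3851.9 kJ/min
Q = ΔH = -2994.7 kJ/min = -49.912 kW
Heat removed = 49912 W

Q_out = 49900 W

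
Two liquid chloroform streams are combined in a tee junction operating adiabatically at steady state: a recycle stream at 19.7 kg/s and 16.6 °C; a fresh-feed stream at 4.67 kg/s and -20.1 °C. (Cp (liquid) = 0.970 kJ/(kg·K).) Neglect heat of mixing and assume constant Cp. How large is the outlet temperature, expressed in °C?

T_out = 9.57 °C

Energy balance with Q = 0: Σ ṁᵢCp,ᵢ(T_out − Tᵢ) = 0
T_out = Σ ṁᵢCp,ᵢTᵢ / Σ ṁᵢCp,ᵢ
      = 226.16 / 23.639 = 9.5672 °C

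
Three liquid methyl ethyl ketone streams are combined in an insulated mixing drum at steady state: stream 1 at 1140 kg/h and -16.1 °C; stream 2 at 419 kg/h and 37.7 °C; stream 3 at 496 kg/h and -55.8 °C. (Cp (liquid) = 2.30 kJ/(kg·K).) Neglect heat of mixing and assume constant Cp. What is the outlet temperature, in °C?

Energy balance with Q = 0: Σ ṁᵢCp,ᵢ(T_out − Tᵢ) = 0
Σ ṁᵢCp,ᵢTᵢ = 1140×2.30×-16.1 + 419×2.30×37.7 + 496×2.30×-55.8 = -69539
Σ ṁᵢCp,ᵢ = 1140×2.30 + 419×2.30 + 496×2.30 = 4726.5
T_out = -69539 / 4726.5 = -14.713 °C

T_out = -14.7 °C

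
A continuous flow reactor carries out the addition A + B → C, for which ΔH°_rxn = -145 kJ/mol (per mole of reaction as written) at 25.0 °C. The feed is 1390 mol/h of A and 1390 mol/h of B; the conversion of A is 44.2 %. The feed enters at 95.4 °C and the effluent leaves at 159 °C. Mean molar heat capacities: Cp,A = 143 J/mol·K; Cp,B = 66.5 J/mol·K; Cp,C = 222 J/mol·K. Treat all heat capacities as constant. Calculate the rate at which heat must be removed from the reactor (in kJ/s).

Extent of reaction ξ = 0.442 × 1390 = 614.38 mol/h
Reaction term: ξ·ΔH°_rxn = 614.38 × -145 = -89085 kJ/h
Sensible, feed 95.4→25 °C: -20501 kJ/h
Outlet flows (mol/h): A 775.62, B 775.62, C 614.38
Sensible, products 25→159 °C: 40051 kJ/h
Q = ΔH = -69535 kJ/h = -19.315 kW
Heat removed = 19.315 kJ/s

Q_out = 19.3 kJ/s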